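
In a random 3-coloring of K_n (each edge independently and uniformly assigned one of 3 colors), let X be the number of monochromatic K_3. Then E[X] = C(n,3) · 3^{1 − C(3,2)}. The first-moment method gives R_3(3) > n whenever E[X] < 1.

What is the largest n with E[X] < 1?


We need C(n, 3) · 3^{1 − 3} < 1, i.e. C(n, 3) < 3^{3 − 1} = 9.
Check values of n near the boundary:
  n = 3: C(3, 3) = 1; 1 < 9? YES
  n = 4: C(4, 3) = 4; 4 < 9? YES
  n = 5: C(5, 3) = 10; 10 < 9? NO
  n = 6: C(6, 3) = 20; 20 < 9? NO
  n = 7: C(7, 3) = 35; 35 < 9? NO
The largest n with C(n, 3) < 9 is n = 4 (where E[X] = 4/9 ≈ 0.4444). Hence R_3(3) > 4, i.e. R_3(3) ≥ 5.

Largest n = 4; hence R_3(3) > 4.


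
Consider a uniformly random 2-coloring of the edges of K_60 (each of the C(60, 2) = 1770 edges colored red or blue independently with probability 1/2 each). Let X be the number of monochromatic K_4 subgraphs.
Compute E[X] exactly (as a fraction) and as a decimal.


Let X = Σ_S X_S over the C(60, 4) = 487635 subsets S of size 4, where X_S = 1 if the K_4 on S is monochromatic.
For a fixed S, the K_4 on S has C(4, 2) = 6 edges. P[all 6 edges red] = (1/2)^6, and likewise for blue, so P[monochromatic] = 2·(1/2)^6 = 2^{1 − 6} = 1/32.
Summing: E[X] = C(60, 4) · 2^{1 − 6} = 487635 · 1/32 = 487635/32.
Numerically: E[X] ≈ 15238.59375.

E[X] = C(60,4)·2^(1−C(4,2)) = 487635/32 ≈ 15238.59375.


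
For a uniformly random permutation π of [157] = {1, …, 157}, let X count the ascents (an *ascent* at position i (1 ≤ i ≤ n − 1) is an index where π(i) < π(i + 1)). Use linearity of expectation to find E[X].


Write X = Σ X_I over i = 1, …, 156, with X_I the indicator of one ascent.
There are 156 indicators.
For each fixed i, the pair (π(i), π(i+1)) is a uniformly random ordered pair of distinct values from {1, …, 157}; by symmetry P[π(i) < π(i+1)] = 1/2.
By linearity: E[X] = 156 · (1/2) = (157 − 1) · (1/2) = 78 ≈ 78.000.

E[X] = 78 = 78.000.


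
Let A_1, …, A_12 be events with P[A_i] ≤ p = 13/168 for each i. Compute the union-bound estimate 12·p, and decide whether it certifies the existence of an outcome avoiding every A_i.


Union bound: P[∪_{i=1}^{12} A_i] ≤ Σ_i P[A_i] ≤ 12·p = 12·(13/168) = 13/14.
Numerically: 13/14 ≈ 0.928571.
Is 13/14 < 1? YES.
Since P[∪ A_i] ≤ 13/14 < 1, the complement has P[∩ A_i^c] ≥ 1 − 13/14 = 1/14 > 0, so some outcome avoids every A_i.

12·p = 13/14 ≈ 0.928571; existence CERTIFIED by the union bound.


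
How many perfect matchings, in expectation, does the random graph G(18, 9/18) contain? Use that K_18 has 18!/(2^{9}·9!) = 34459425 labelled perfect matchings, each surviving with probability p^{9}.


K_18 has 18!/(2^{9}·9!) = 34459425 labelled perfect matchings.
For each such perfect matching H, let X_H = 1 if all 9 edges of H are present in G. Then P[X_H = 1] = p^{9} = (1/2)^{9} = 1/512.
Summing the indicators: E[X] = Σ_H E[X_H] = 34459425 · p^{9} = 34459425 · 1/512 = 34459425/512.
Numerically: E[X] ≈ 67303.6.

E[X] = 34459425 · (1/2)^{9} = 34459425/512 ≈ 67303.6.


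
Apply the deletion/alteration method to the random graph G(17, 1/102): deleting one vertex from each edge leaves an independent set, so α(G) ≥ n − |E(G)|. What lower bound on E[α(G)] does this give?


E[|E(G)|] = C(17, 2)·p = 136 · (1/102) = 4/3.
E[α(G)] ≥ n − E[|E(G)|] = 17 − 4/3 = 47/3.
Numerically: ≈ 15.666667.
(This is only a lower bound; the true E[α(G)] may be larger.)

E[α(G)] ≥ 47/3 ≈ 15.666667.


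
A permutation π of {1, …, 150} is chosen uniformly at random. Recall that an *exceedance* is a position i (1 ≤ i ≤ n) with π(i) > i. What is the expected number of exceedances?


Write X = Σ_{i=1}^{150} X_i, where X_i = 1_{π(i) > i}.
For each fixed i, π(i) is uniform over {1, …, 150} (marginal of a uniform permutation), so P[π(i) > i] = (n − i)/n. Summing: Σ_{i=1}^{150} (n − i)/n = (0 + 1 + … + 149)/150 = 150(150 − 1)/(2·150) = (150 − 1)/2.
Hence E[X] = Σ_{i=1}^{150} (150 − i)/150 = 149/2 ≈ 74.5000.

E[X] = 149/2 = 74.5000.


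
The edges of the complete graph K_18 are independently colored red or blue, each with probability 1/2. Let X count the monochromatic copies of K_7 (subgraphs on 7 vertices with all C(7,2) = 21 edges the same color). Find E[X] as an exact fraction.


Let X = Σ_S X_S over the C(18, 7) = 31824 subsets S of size 7, where X_S = 1 if the K_7 on S is monochromatic.
For a fixed S, the K_7 on S has C(7, 2) = 21 edges. P[all 21 edges red] = (1/2)^21, and likewise for blue, so P[monochromatic] = 2·(1/2)^21 = 2^{1 − 21} = 1/1048576.
By linearity of expectation: E[X] = C(18, 7) · 2^{1 − 21} = 31824 · 1/1048576 = 1989/65536.
Numerically: E[X] ≈ 0.030.

E[X] = C(18,7)·2^(1−C(7,2)) = 1989/65536 ≈ 0.030.


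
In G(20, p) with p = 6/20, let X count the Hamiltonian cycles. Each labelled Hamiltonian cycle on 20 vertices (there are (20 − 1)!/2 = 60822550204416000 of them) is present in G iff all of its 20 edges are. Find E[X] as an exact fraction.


K_20 has (20 − 1)!/2 = 60822550204416000 labelled Hamiltonian cycles.
For each such Hamiltonian cycle H, let X_H = 1 if all 20 edges of H are present in G. Then P[X_H = 1] = p^{20} = (3/10)^{20} = 3486784401/100000000000000000000.
Summing the indicators: E[X] = Σ_H E[X_H] = 60822550204416000 · p^{20} = 60822550204416000 · 3486784401/100000000000000000000 = 51776152168407487821/24414062500000.
Numerically: E[X] ≈ 2.121e+06.

E[X] = 60822550204416000 · (3/10)^{20} = 51776152168407487821/24414062500000 ≈ 2.121e+06.


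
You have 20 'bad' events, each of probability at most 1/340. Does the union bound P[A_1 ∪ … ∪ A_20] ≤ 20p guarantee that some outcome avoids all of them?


Union bound: P[∪_{i=1}^{20} A_i] ≤ Σ_i P[A_i] ≤ 20·p = 20·(1/340) = 1/17.
Numerically: 1/17 ≈ 0.059.
Is 1/17 < 1? YES.
Since P[∪ A_i] ≤ 1/17 < 1, the complement has P[∩ A_i^c] ≥ 1 − 1/17 = 16/17 > 0, so some outcome avoids every A_i.

20·p = 1/17 ≈ 0.059; existence CERTIFIED by the union bound.


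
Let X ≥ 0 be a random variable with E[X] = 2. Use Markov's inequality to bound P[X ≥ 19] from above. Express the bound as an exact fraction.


μ = E[X] = 2, a = 19.
Markov: P[X ≥ 19] ≤ μ/a = (2)/19 = 2/19.
Numerically: ≈ 0.105.
(Since a = 19 > μ = 2.000, the bound 2/19 is < 1 and informative.)

P[X ≥ 19] ≤ 2/19 ≈ 0.105.


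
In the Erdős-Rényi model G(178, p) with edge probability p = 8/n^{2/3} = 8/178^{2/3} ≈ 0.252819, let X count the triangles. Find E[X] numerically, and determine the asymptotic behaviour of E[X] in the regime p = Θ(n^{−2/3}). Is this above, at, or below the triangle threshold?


Number of potential triangles: C(178, 3) = 924176.
Each occurs with probability p³ ≈ (0.252819)³ ≈ 1.61595758e-02.
By linearity: E[X] = C(178, 3)·p³ ≈ 924176 · 1.61595758e-02 ≈ 14934.292135.
Since α = 2/3 < 1, p = c/n^{2/3} ≫ 1/n is above the triangle threshold p ~ 1/n. Asymptotically E[X] ~ (c³/6)·n^{3(1−α)} = (8³/6)·n^{1} → ∞; triangles are abundant w.h.p.

E[X] ≈ 14934.292135; in regime p = Θ(1/n^{2/3}) E[X] diverges (above the triangle threshold p ~ 1/n).


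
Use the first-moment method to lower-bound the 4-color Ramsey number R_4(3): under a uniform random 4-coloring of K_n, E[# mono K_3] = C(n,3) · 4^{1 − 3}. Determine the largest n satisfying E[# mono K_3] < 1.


We need C(n, 3) · 4^{1 − 3} < 1, i.e. C(n, 3) < 4^{3 − 1} = 16.
Check values of n near the boundary:
  n = 3: C(3, 3) = 1; 1 < 16? YES
  n = 4: C(4, 3) = 4; 4 < 16? YES
  n = 5: C(5, 3) = 10; 10 < 16? YES
  n = 6: C(6, 3) = 20; 20 < 16? NO
  n = 7: C(7, 3) = 35; 35 < 16? NO
  n = 8: C(8, 3) = 56; 56 < 16? NO
The largest n with C(n, 3) < 16 is n = 5 (where E[X] = 5/8 ≈ 0.6250). Hence R_4(3) > 5, i.e. R_4(3) ≥ 6.

Largest n = 5; hence R_4(3) > 5.


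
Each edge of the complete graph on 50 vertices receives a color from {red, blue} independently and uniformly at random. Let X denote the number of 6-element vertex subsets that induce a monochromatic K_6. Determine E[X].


Let X = Σ_S X_S over the C(50, 6) = 15890700 subsets S of size 6, where X_S = 1 if the K_6 on S is monochromatic.
For a fixed S, the K_6 on S has C(6, 2) = 15 edges. P[all 15 edges red] = (1/2)^15, and likewise for blue, so P[monochromatic] = 2·(1/2)^15 = 2^{1 − 15} = 1/16384.
Summing: E[X] = C(50, 6) · 2^{1 − 15} = 15890700 · 1/16384 = 3972675/4096.
Numerically: E[X] ≈ 969.8914.

E[X] = C(50,6)·2^(1−C(6,2)) = 3972675/4096 ≈ 969.8914.


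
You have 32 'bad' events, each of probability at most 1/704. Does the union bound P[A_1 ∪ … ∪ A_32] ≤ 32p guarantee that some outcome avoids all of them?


Union bound: P[∪_{i=1}^{32} A_i] ≤ Σ_i P[A_i] ≤ 32·p = 32·(1/704) = 1/22.
Numerically: 1/22 ≈ 0.0455.
Is 1/22 < 1? YES.
Since P[∪ A_i] ≤ 1/22 < 1, the complement has P[∩ A_i^c] ≥ 1 − 1/22 = 21/22 > 0, so some outcome avoids every A_i.

32·p = 1/22 ≈ 0.0455; existence CERTIFIED by the union bound.


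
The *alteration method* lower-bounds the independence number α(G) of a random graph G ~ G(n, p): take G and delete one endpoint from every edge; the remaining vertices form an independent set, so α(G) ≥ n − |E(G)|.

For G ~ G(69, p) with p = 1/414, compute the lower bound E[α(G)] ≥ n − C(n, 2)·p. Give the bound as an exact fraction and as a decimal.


E[|E(G)|] = C(69, 2)·p = 2346 · (1/414) = 17/3.
E[α(G)] ≥ n − E[|E(G)|] = 69 − 17/3 = 190/3.
Numerically: ≈ 63.333333.
(This is only a lower bound; the true E[α(G)] may be larger.)

E[α(G)] ≥ 190/3 ≈ 63.333333.


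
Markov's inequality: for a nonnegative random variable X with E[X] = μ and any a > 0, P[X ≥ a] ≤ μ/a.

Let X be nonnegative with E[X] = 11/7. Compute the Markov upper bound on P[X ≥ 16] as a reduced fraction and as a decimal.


μ = E[X] = 11/7, a = 16.
Markov: P[X ≥ 16] ≤ μ/a = (11/7)/16 = 11/112.
Numerically: ≈ 0.09821.
(Since a = 16 > μ = 1.57143, the bound 11/112 is < 1 and informative.)

P[X ≥ 16] ≤ 11/112 ≈ 0.09821.


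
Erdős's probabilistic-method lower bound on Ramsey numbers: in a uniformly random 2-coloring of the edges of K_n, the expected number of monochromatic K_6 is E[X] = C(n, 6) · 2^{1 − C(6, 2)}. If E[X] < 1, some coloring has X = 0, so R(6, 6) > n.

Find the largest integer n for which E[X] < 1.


We need C(n, 6) · 2^{1 − 15} < 1, i.e. C(n, 6) < 2^{15 − 1} = 16384.
Check values of n near the boundary:
  n = 12: C(12, 6) = 924; 924 < 16384? YES
  n = 13: C(13, 6) = 1716; 1716 < 16384? YES
  n = 14: C(14, 6) = 3003; 3003 < 16384? YES
  n = 15: C(15, 6) = 5005; 5005 < 16384? YES
  n = 16: C(16, 6) = 8008; 8008 < 16384? YES
  n = 17: C(17, 6) = 12376; 12376 < 16384? YES
  n = 18: C(18, 6) = 18564; 18564 < 16384? NO
  n = 19: C(19, 6) = 27132; 27132 < 16384? NO
  n = 20: C(20, 6) = 38760; 38760 < 16384? NO
The largest n with C(n, 6) < 16384 is n = 17 (where E[X] = 1547/2048 ≈ 0.75537). Hence R(6, 6) > 17, i.e. R(6, 6) ≥ 18.

Largest n = 17; hence R(6, 6) > 17.


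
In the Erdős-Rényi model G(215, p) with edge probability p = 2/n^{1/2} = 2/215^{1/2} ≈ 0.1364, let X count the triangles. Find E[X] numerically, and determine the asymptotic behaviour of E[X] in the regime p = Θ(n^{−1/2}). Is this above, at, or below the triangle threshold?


Number of potential triangles: C(215, 3) = 1633355.
Each occurs with probability p³ ≈ (0.1364)³ ≈ 2.5376534e-03.
By linearity: E[X] = C(215, 3)·p³ ≈ 1633355 · 2.5376534e-03 ≈ 4144.88880.
Since α = 1/2 < 1, p = c/n^{1/2} ≫ 1/n is above the triangle threshold p ~ 1/n. Asymptotically E[X] ~ (c³/6)·n^{3(1−α)} = (2³/6)·n^{1.5} → ∞; triangles are abundant w.h.p.

E[X] ≈ 4144.88880; in regime p = Θ(1/n^{1/2}) E[X] diverges (above the triangle threshold p ~ 1/n).


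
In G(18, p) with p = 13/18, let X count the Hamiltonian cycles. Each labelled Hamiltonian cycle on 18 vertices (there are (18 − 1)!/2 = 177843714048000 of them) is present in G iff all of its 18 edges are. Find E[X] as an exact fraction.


K_18 has (18 − 1)!/2 = 177843714048000 labelled Hamiltonian cycles.
For each such Hamiltonian cycle H, let X_H = 1 if all 18 edges of H are present in G. Then P[X_H = 1] = p^{18} = (13/18)^{18} = 112455406951957393129/39346408075296537575424.
By linearity: E[X] = Σ_H E[X_H] = 177843714048000 · p^{18} = 177843714048000 · 112455406951957393129/39346408075296537575424 = 1674446952588776589016668875/3294258113514384.
Numerically: E[X] ≈ 5.083e+11.

E[X] = 177843714048000 · (13/18)^{18} = 1674446952588776589016668875/3294258113514384 ≈ 5.083e+11.


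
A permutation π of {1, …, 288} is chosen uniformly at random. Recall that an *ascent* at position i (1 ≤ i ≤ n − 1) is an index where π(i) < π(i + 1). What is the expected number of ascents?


Write X = Σ X_I over i = 1, …, 287, with X_I the indicator of one ascent.
There are 287 indicators.
For each fixed i, the pair (π(i), π(i+1)) is a uniformly random ordered pair of distinct values from {1, …, 288}; by symmetry P[π(i) < π(i+1)] = 1/2.
By linearity: E[X] = 287 · (1/2) = (288 − 1) · (1/2) = 287/2 ≈ 143.5000.

E[X] = 287/2 = 143.5000.


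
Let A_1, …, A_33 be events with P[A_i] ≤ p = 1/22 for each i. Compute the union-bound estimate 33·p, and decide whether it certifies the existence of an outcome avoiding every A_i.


Union bound: P[∪_{i=1}^{33} A_i] ≤ Σ_i P[A_i] ≤ 33·p = 33·(1/22) = 3/2.
Numerically: 3/2 ≈ 1.500.
Is 3/2 < 1? NO.
Since the bound 3/2 is ≥ 1, the union bound is uninformative here; it does NOT by itself certify existence.

33·p = 3/2 ≈ 1.500; existence NOT certified by the union bound.


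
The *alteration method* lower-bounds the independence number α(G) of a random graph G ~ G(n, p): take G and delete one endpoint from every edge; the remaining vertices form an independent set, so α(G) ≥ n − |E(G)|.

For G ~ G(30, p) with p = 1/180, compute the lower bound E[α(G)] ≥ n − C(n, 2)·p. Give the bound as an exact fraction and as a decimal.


E[|E(G)|] = C(30, 2)·p = 435 · (1/180) = 29/12.
E[α(G)] ≥ n − E[|E(G)|] = 30 − 29/12 = 331/12.
Numerically: ≈ 27.583333.
(This is only a lower bound; the true E[α(G)] may be larger.)

E[α(G)] ≥ 331/12 ≈ 27.583333.


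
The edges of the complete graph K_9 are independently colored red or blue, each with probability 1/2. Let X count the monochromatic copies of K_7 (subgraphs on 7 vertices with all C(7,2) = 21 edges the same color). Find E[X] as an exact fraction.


Let X = Σ_S X_S over the C(9, 7) = 36 subsets S of size 7, where X_S = 1 if the K_7 on S is monochromatic.
For a fixed S, the K_7 on S has C(7, 2) = 21 edges. P[all 21 edges red] = (1/2)^21, and likewise for blue, so P[monochromatic] = 2·(1/2)^21 = 2^{1 − 21} = 1/1048576.
By linearity of expectation: E[X] = C(9, 7) · 2^{1 − 21} = 36 · 1/1048576 = 9/262144.
Numerically: E[X] ≈ 0.0000.

E[X] = C(9,7)·2^(1−C(7,2)) = 9/262144 ≈ 0.0000.


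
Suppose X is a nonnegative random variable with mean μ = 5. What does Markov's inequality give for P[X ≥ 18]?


μ = E[X] = 5, a = 18.
Markov: P[X ≥ 18] ≤ μ/a = (5)/18 = 5/18.
Numerically: ≈ 0.277778.
(Since a = 18 > μ = 5.000000, the bound 5/18 is < 1 and informative.)

P[X ≥ 18] ≤ 5/18 ≈ 0.277778.


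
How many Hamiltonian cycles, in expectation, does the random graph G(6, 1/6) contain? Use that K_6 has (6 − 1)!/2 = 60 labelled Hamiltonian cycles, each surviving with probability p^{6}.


K_6 has (6 − 1)!/2 = 60 labelled Hamiltonian cycles.
For each such Hamiltonian cycle H, let X_H = 1 if all 6 edges of H are present in G. Then P[X_H = 1] = p^{6} = (1/6)^{6} = 1/46656.
By linearity: E[X] = Σ_H E[X_H] = 60 · p^{6} = 60 · 1/46656 = 5/3888.
Numerically: E[X] ≈ 0.00129.

E[X] = 60 · (1/6)^{6} = 5/3888 ≈ 0.00129.


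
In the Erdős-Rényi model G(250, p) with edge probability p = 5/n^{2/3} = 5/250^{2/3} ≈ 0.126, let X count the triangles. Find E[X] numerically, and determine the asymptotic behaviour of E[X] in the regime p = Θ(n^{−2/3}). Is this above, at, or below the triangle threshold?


Number of potential triangles: C(250, 3) = 2573000.
Each occurs with probability p³ ≈ (0.126)³ ≈ 2.000000e-03.
By linearity: E[X] = C(250, 3)·p³ ≈ 2573000 · 2.000000e-03 ≈ 5146.0000.
Since α = 2/3 < 1, p = c/n^{2/3} ≫ 1/n is above the triangle threshold p ~ 1/n. Asymptotically E[X] ~ (c³/6)·n^{3(1−α)} = (5³/6)·n^{1} → ∞; triangles are abundant w.h.p.

E[X] ≈ 5146.0000; in regime p = Θ(1/n^{2/3}) E[X] diverges (above the triangle threshold p ~ 1/n).


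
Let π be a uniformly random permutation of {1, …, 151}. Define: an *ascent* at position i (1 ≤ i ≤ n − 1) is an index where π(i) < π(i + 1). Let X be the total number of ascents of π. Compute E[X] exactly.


Write X = Σ X_I over i = 1, …, 150, with X_I the indicator of one ascent.
There are 150 indicators.
For each fixed i, the pair (π(i), π(i+1)) is a uniformly random ordered pair of distinct values from {1, …, 151}; by symmetry P[π(i) < π(i+1)] = 1/2.
By linearity: E[X] = 150 · (1/2) = (151 − 1) · (1/2) = 75 ≈ 75.000000.

E[X] = 75 = 75.000000.


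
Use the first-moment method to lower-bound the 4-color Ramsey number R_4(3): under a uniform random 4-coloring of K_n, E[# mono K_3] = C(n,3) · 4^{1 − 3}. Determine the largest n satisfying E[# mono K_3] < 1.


We need C(n, 3) · 4^{1 − 3} < 1, i.e. C(n, 3) < 4^{3 − 1} = 16.
Check values of n near the boundary:
  n = 3: C(3, 3) = 1; 1 < 16? YES
  n = 4: C(4, 3) = 4; 4 < 16? YES
  n = 5: C(5, 3) = 10; 10 < 16? YES
  n = 6: C(6, 3) = 20; 20 < 16? NO
The largest n with C(n, 3) < 16 is n = 5 (where E[X] = 5/8 ≈ 0.6250). Hence R_4(3) > 5, i.e. R_4(3) ≥ 6.

Largest n = 5; hence R_4(3) > 5.


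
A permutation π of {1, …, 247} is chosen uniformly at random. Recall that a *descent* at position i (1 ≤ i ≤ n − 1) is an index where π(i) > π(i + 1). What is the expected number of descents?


Write X = Σ X_I over i = 1, …, 246, with X_I the indicator of one descent.
There are 246 indicators.
For each fixed i, the pair (π(i), π(i+1)) is a uniformly random ordered pair of distinct values from {1, …, 247}; by symmetry P[π(i) > π(i+1)] = 1/2.
By linearity: E[X] = 246 · (1/2) = (247 − 1) · (1/2) = 123 ≈ 123.000000.

E[X] = 123 = 123.000000.


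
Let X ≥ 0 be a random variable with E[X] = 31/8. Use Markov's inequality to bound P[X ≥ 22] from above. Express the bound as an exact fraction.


μ = E[X] = 31/8, a = 22.
Markov: P[X ≥ 22] ≤ μ/a = (31/8)/22 = 31/176.
Numerically: ≈ 0.176136.
(Since a = 22 > μ = 3.875000, the bound 31/176 is < 1 and informative.)

P[X ≥ 22] ≤ 31/176 ≈ 0.176136.


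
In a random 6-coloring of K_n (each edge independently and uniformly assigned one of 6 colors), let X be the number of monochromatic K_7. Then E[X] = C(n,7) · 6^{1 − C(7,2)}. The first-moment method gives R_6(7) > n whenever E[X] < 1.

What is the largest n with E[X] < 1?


We need C(n, 7) · 6^{1 − 21} < 1, i.e. C(n, 7) < 6^{21 − 1} = 3656158440062976.
Check values of n near the boundary:
  n = 566: C(566, 7) = 3557206237959440; 3557206237959440 < 3656158440062976? YES
  n = 567: C(567, 7) = 3601671315933933; 3601671315933933 < 3656158440062976? YES
  n = 568: C(568, 7) = 3646611956239704; 3646611956239704 < 3656158440062976? YES
  n = 569: C(569, 7) = 3692032389858348; 3692032389858348 < 3656158440062976? NO
  n = 570: C(570, 7) = 3737936877831720; 3737936877831720 < 3656158440062976? NO
  n = 571: C(571, 7) = 3784329711421830; 3784329711421830 < 3656158440062976? NO
The largest n with C(n, 7) < 3656158440062976 is n = 568 (where E[X] = 16882462760369/16926659444736 ≈ 0.9973889). Hence R_6(7) > 568, i.e. R_6(7) ≥ 569.

Largest n = 568; hence R_6(7) > 568.


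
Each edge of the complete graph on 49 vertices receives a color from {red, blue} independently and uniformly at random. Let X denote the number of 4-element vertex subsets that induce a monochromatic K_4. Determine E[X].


Let X = Σ_S X_S over the C(49, 4) = 211876 subsets S of size 4, where X_S = 1 if the K_4 on S is monochromatic.
For a fixed S, the K_4 on S has C(4, 2) = 6 edges. P[all 6 edges red] = (1/2)^6, and likewise for blue, so P[monochromatic] = 2·(1/2)^6 = 2^{1 − 6} = 1/32.
Summing: E[X] = C(49, 4) · 2^{1 − 6} = 211876 · 1/32 = 52969/8.
Numerically: E[X] ≈ 6621.12500.

E[X] = C(49,4)·2^(1−C(4,2)) = 52969/8 ≈ 6621.12500.


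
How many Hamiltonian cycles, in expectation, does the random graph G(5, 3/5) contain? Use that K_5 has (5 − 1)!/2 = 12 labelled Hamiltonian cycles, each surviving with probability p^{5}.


K_5 has (5 − 1)!/2 = 12 labelled Hamiltonian cycles.
For each such Hamiltonian cycle H, let X_H = 1 if all 5 edges of H are present in G. Then P[X_H = 1] = p^{5} = (3/5)^{5} = 243/3125.
By linearity: E[X] = Σ_H E[X_H] = 12 · p^{5} = 12 · 243/3125 = 2916/3125.
Numerically: E[X] ≈ 0.9331.

E[X] = 12 · (3/5)^{5} = 2916/3125 ≈ 0.9331.


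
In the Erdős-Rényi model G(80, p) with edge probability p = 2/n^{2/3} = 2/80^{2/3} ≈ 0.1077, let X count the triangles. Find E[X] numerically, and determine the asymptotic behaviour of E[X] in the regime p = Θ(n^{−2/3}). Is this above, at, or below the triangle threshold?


Number of potential triangles: C(80, 3) = 82160.
Each occurs with probability p³ ≈ (0.1077)³ ≈ 1.250000e-03.
By linearity: E[X] = C(80, 3)·p³ ≈ 82160 · 1.250000e-03 ≈ 102.7000.
Since α = 2/3 < 1, p = c/n^{2/3} ≫ 1/n is above the triangle threshold p ~ 1/n. Asymptotically E[X] ~ (c³/6)·n^{3(1−α)} = (2³/6)·n^{1} → ∞; triangles are abundant w.h.p.

E[X] ≈ 102.7000; in regime p = Θ(1/n^{2/3}) E[X] diverges (above the triangle threshold p ~ 1/n).


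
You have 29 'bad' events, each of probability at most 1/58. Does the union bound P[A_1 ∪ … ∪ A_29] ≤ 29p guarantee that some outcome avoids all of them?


Union bound: P[∪_{i=1}^{29} A_i] ≤ Σ_i P[A_i] ≤ 29·p = 29·(1/58) = 1/2.
Numerically: 1/2 ≈ 0.5000000.
Is 1/2 < 1? YES.
Since P[∪ A_i] ≤ 1/2 < 1, the complement has P[∩ A_i^c] ≥ 1 − 1/2 = 1/2 > 0, so some outcome avoids every A_i.

29·p = 1/2 ≈ 0.5000000; existence CERTIFIED by the union bound.


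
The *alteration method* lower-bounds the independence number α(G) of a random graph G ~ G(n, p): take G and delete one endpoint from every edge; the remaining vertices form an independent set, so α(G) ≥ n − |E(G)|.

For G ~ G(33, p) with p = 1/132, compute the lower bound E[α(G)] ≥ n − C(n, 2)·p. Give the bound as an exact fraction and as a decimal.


E[|E(G)|] = C(33, 2)·p = 528 · (1/132) = 4.
E[α(G)] ≥ n − E[|E(G)|] = 33 − 4 = 29.
Numerically: ≈ 29.000.
(This is only a lower bound; the true E[α(G)] may be larger.)

E[α(G)] ≥ 29 ≈ 29.000.


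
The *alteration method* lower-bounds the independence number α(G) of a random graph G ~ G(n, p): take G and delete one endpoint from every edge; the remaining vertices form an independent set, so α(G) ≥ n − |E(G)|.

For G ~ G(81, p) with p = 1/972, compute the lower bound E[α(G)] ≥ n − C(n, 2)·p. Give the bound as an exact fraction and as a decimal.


E[|E(G)|] = C(81, 2)·p = 3240 · (1/972) = 10/3.
E[α(G)] ≥ n − E[|E(G)|] = 81 − 10/3 = 233/3.
Numerically: ≈ 77.666667.
(This is only a lower bound; the true E[α(G)] may be larger.)

E[α(G)] ≥ 233/3 ≈ 77.666667.


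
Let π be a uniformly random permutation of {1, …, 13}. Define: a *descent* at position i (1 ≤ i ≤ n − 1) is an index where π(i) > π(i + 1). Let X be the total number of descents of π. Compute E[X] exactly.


Write X = Σ X_I over i = 1, …, 12, with X_I the indicator of one descent.
There are 12 indicators.
For each fixed i, the pair (π(i), π(i+1)) is a uniformly random ordered pair of distinct values from {1, …, 13}; by symmetry P[π(i) > π(i+1)] = 1/2.
By linearity: E[X] = 12 · (1/2) = (13 − 1) · (1/2) = 6 ≈ 6.000.

E[X] = 6 = 6.000.


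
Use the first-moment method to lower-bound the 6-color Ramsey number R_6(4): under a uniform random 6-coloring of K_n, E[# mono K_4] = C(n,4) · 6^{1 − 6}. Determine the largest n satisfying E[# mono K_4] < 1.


We need C(n, 4) · 6^{1 − 6} < 1, i.e. C(n, 4) < 6^{6 − 1} = 7776.
Check values of n near the boundary:
  n = 17: C(17, 4) = 2380; 2380 < 7776? YES
  n = 18: C(18, 4) = 3060; 3060 < 7776? YES
  n = 19: C(19, 4) = 3876; 3876 < 7776? YES
  n = 20: C(20, 4) = 4845; 4845 < 7776? YES
  n = 21: C(21, 4) = 5985; 5985 < 7776? YES
  n = 22: C(22, 4) = 7315; 7315 < 7776? YES
  n = 23: C(23, 4) = 8855; 8855 < 7776? NO
  n = 24: C(24, 4) = 10626; 10626 < 7776? NO
  n = 25: C(25, 4) = 12650; 12650 < 7776? NO
The largest n with C(n, 4) < 7776 is n = 22 (where E[X] = 7315/7776 ≈ 0.941). Hence R_6(4) > 22, i.e. R_6(4) ≥ 23.

Largest n = 22; hence R_6(4) > 22.


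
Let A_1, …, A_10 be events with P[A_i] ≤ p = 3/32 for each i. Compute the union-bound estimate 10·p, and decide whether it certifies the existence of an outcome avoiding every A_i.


Union bound: P[∪_{i=1}^{10} A_i] ≤ Σ_i P[A_i] ≤ 10·p = 10·(3/32) = 15/16.
Numerically: 15/16 ≈ 0.937500.
Is 15/16 < 1? YES.
Since P[∪ A_i] ≤ 15/16 < 1, the complement has P[∩ A_i^c] ≥ 1 − 15/16 = 1/16 > 0, so some outcome avoids every A_i.

10·p = 15/16 ≈ 0.937500; existence CERTIFIED by the union bound.


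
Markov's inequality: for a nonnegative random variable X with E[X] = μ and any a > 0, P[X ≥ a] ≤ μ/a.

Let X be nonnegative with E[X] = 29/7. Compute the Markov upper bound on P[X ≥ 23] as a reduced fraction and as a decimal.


μ = E[X] = 29/7, a = 23.
Markov: P[X ≥ 23] ≤ μ/a = (29/7)/23 = 29/161.
Numerically: ≈ 0.1801.
(Since a = 23 > μ = 4.1429, the bound 29/161 is < 1 and informative.)

P[X ≥ 23] ≤ 29/161 ≈ 0.1801.


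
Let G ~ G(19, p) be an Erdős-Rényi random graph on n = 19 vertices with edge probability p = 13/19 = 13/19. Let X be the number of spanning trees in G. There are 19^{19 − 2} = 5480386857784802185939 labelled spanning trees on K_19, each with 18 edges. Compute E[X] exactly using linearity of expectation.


K_19 has 19^{19 − 2} = 5480386857784802185939 labelled spanning trees.
For each such spanning tree H, let X_H = 1 if all 18 edges of H are present in G. Then P[X_H = 1] = p^{18} = (13/19)^{18} = 112455406951957393129/104127350297911241532841.
By linearity: E[X] = Σ_H E[X_H] = 5480386857784802185939 · p^{18} = 5480386857784802185939 · 112455406951957393129/104127350297911241532841 = 112455406951957393129/19.
Numerically: E[X] ≈ 5.91871e+18.

E[X] = 5480386857784802185939 · (13/19)^{18} = 112455406951957393129/19 ≈ 5.91871e+18.


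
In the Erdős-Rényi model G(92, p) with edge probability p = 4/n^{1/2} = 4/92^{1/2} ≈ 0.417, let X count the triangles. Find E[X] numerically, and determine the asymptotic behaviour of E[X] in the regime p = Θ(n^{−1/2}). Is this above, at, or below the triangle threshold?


Number of potential triangles: C(92, 3) = 125580.
Each occurs with probability p³ ≈ (0.417)³ ≈ 7.25268e-02.
By linearity: E[X] = C(92, 3)·p³ ≈ 125580 · 7.25268e-02 ≈ 9107.910.
Since α = 1/2 < 1, p = c/n^{1/2} ≫ 1/n is above the triangle threshold p ~ 1/n. Asymptotically E[X] ~ (c³/6)·n^{3(1−α)} = (4³/6)·n^{1.5} → ∞; triangles are abundant w.h.p.

E[X] ≈ 9107.910; in regime p = Θ(1/n^{1/2}) E[X] diverges (above the triangle threshold p ~ 1/n).


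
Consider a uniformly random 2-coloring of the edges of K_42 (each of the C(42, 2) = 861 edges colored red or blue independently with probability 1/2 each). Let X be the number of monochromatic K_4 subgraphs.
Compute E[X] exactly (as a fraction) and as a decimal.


Let X = Σ_S X_S over the C(42, 4) = 111930 subsets S of size 4, where X_S = 1 if the K_4 on S is monochromatic.
For a fixed S, the K_4 on S has C(4, 2) = 6 edges. P[all 6 edges red] = (1/2)^6, and likewise for blue, so P[monochromatic] = 2·(1/2)^6 = 2^{1 − 6} = 1/32.
By linearity: E[X] = C(42, 4) · 2^{1 − 6} = 111930 · 1/32 = 55965/16.
Numerically: E[X] ≈ 3497.812500.

E[X] = C(42,4)·2^(1−C(4,2)) = 55965/16 ≈ 3497.812500.


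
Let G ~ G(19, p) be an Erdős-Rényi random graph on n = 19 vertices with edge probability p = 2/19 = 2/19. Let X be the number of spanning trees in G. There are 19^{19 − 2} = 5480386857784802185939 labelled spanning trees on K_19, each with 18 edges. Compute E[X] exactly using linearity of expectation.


K_19 has 19^{19 − 2} = 5480386857784802185939 labelled spanning trees.
For each such spanning tree H, let X_H = 1 if all 18 edges of H are present in G. Then P[X_H = 1] = p^{18} = (2/19)^{18} = 262144/104127350297911241532841.
By linearity: E[X] = Σ_H E[X_H] = 5480386857784802185939 · p^{18} = 5480386857784802185939 · 262144/104127350297911241532841 = 262144/19.
Numerically: E[X] ≈ 1.38e+04.

E[X] = 5480386857784802185939 · (2/19)^{18} = 262144/19 ≈ 1.38e+04.


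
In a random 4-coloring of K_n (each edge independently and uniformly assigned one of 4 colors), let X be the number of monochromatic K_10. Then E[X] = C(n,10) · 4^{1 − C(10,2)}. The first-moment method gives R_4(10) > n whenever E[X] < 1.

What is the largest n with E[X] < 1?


We need C(n, 10) · 4^{1 − 45} < 1, i.e. C(n, 10) < 4^{45 − 1} = 309485009821345068724781056.
Check values of n near the boundary:
  n = 2019: C(2019, 10) = 303322949179835278009229628; 303322949179835278009229628 < 309485009821345068724781056? YES
  n = 2020: C(2020, 10) = 304832018578739931133653656; 304832018578739931133653656 < 309485009821345068724781056? YES
  n = 2021: C(2021, 10) = 306347841644770462864800616; 306347841644770462864800616 < 309485009821345068724781056? YES
  n = 2022: C(2022, 10) = 307870445231474093395937796; 307870445231474093395937796 < 309485009821345068724781056? YES
  n = 2023: C(2023, 10) = 309399856285778485315440716; 309399856285778485315440716 < 309485009821345068724781056? YES
  n = 2024: C(2024, 10) = 310936101848269937576192656; 310936101848269937576192656 < 309485009821345068724781056? NO
The largest n with C(n, 10) < 309485009821345068724781056 is n = 2023 (where E[X] = 77349964071444621328860179/77371252455336267181195264 ≈ 0.9997). Hence R_4(10) > 2023, i.e. R_4(10) ≥ 2024.

Largest n = 2023; hence R_4(10) > 2023.


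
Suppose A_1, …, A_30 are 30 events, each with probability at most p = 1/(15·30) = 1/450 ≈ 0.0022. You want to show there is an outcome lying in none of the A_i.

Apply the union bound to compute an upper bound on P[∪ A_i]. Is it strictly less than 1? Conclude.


Union bound: P[∪_{i=1}^{30} A_i] ≤ Σ_i P[A_i] ≤ 30·p = 30·(1/450) = 1/15.
Numerically: 1/15 ≈ 0.0667.
Is 1/15 < 1? YES.
Since P[∪ A_i] ≤ 1/15 < 1, the complement has P[∩ A_i^c] ≥ 1 − 1/15 = 14/15 > 0, so some outcome avoids every A_i.

30·p = 1/15 ≈ 0.0667; existence CERTIFIED by the union bound.


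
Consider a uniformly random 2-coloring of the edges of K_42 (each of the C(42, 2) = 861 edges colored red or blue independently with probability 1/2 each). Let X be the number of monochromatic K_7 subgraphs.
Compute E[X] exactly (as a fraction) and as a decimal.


Let X = Σ_S X_S over the C(42, 7) = 26978328 subsets S of size 7, where X_S = 1 if the K_7 on S is monochromatic.
For a fixed S, the K_7 on S has C(7, 2) = 21 edges. P[all 21 edges red] = (1/2)^21, and likewise for blue, so P[monochromatic] = 2·(1/2)^21 = 2^{1 − 21} = 1/1048576.
By linearity of expectation: E[X] = C(42, 7) · 2^{1 − 21} = 26978328 · 1/1048576 = 3372291/131072.
Numerically: E[X] ≈ 25.729.

E[X] = C(42,7)·2^(1−C(7,2)) = 3372291/131072 ≈ 25.729.


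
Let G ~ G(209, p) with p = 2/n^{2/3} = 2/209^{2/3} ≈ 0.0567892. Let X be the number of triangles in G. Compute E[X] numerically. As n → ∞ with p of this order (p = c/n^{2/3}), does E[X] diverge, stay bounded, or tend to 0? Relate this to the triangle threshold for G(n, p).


Number of potential triangles: C(209, 3) = 1499784.
Each occurs with probability p³ ≈ (0.0567892)³ ≈ 1.83145990e-04.
By linearity: E[X] = C(209, 3)·p³ ≈ 1499784 · 1.83145990e-04 ≈ 274.679426.
Since α = 2/3 < 1, p = c/n^{2/3} ≫ 1/n is above the triangle threshold p ~ 1/n. Asymptotically E[X] ~ (c³/6)·n^{3(1−α)} = (2³/6)·n^{1} → ∞; triangles are abundant w.h.p.

E[X] ≈ 274.679426; in regime p = Θ(1/n^{2/3}) E[X] diverges (above the triangle threshold p ~ 1/n).


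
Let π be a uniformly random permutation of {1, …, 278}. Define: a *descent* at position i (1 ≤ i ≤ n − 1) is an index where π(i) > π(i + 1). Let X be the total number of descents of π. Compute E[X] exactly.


Write X = Σ X_I over i = 1, …, 277, with X_I the indicator of one descent.
There are 277 indicators.
For each fixed i, the pair (π(i), π(i+1)) is a uniformly random ordered pair of distinct values from {1, …, 278}; by symmetry P[π(i) > π(i+1)] = 1/2.
By linearity: E[X] = 277 · (1/2) = (278 − 1) · (1/2) = 277/2 ≈ 138.5000.

E[X] = 277/2 = 138.5000.


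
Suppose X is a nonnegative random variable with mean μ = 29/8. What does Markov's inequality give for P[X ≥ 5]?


μ = E[X] = 29/8, a = 5.
Markov: P[X ≥ 5] ≤ μ/a = (29/8)/5 = 29/40.
Numerically: ≈ 0.7250.
(Since a = 5 > μ = 3.6250, the bound 29/40 is < 1 and informative.)

P[X ≥ 5] ≤ 29/40 ≈ 0.7250.


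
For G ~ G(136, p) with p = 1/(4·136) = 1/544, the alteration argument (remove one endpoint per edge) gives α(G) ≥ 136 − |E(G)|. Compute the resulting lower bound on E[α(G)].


E[|E(G)|] = C(136, 2)·p = 9180 · (1/544) = 135/8.
E[α(G)] ≥ n − E[|E(G)|] = 136 − 135/8 = 953/8.
Numerically: ≈ 119.12500.
(This is only a lower bound; the true E[α(G)] may be larger.)

E[α(G)] ≥ 953/8 ≈ 119.12500.


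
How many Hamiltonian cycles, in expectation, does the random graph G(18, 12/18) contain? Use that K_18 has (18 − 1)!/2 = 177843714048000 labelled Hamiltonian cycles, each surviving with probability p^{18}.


K_18 has (18 − 1)!/2 = 177843714048000 labelled Hamiltonian cycles.
For each such Hamiltonian cycle H, let X_H = 1 if all 18 edges of H are present in G. Then P[X_H = 1] = p^{18} = (2/3)^{18} = 262144/387420489.
By linearity of expectation: E[X] = Σ_H E[X_H] = 177843714048000 · p^{18} = 177843714048000 · 262144/387420489 = 63951526166528000/531441.
Numerically: E[X] ≈ 1.20336e+11.

E[X] = 177843714048000 · (2/3)^{18} = 63951526166528000/531441 ≈ 1.20336e+11.


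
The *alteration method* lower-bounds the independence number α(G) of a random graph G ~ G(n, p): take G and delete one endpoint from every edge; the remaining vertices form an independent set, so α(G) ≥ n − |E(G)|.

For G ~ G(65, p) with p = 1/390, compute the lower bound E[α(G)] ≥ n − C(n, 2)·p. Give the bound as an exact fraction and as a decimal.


E[|E(G)|] = C(65, 2)·p = 2080 · (1/390) = 16/3.
E[α(G)] ≥ n − E[|E(G)|] = 65 − 16/3 = 179/3.
Numerically: ≈ 59.66667.
(This is only a lower bound; the true E[α(G)] may be larger.)

E[α(G)] ≥ 179/3 ≈ 59.66667.


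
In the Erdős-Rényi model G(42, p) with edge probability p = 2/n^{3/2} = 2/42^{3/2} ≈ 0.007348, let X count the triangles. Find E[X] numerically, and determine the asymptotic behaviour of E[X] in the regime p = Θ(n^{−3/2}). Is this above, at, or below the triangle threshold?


Number of potential triangles: C(42, 3) = 11480.
Each occurs with probability p³ ≈ (0.007348)³ ≈ 3.967055e-07.
By linearity: E[X] = C(42, 3)·p³ ≈ 11480 · 3.967055e-07 ≈ 0.0046.
Since α = 3/2 > 1, p = c/n^{3/2} = o(1/n) is below the triangle threshold p ~ 1/n. Asymptotically E[X] ~ (c³/6)·n^{3(1−α)} = (2³/6)·n^{-1.5} → 0, so by Markov's inequality G has no triangles w.h.p.

E[X] ≈ 0.0046; in regime p = Θ(1/n^{3/2}) E[X] tends to 0 (below the triangle threshold p ~ 1/n).


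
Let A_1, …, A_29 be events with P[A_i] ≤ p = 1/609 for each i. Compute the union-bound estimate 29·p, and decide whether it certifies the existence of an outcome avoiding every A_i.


Union bound: P[∪_{i=1}^{29} A_i] ≤ Σ_i P[A_i] ≤ 29·p = 29·(1/609) = 1/21.
Numerically: 1/21 ≈ 0.04762.
Is 1/21 < 1? YES.
Since P[∪ A_i] ≤ 1/21 < 1, the complement has P[∩ A_i^c] ≥ 1 − 1/21 = 20/21 > 0, so some outcome avoids every A_i.

29·p = 1/21 ≈ 0.04762; existence CERTIFIED by the union bound.


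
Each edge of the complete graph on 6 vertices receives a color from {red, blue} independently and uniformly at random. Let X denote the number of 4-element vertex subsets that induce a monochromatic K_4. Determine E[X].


Let X = Σ_S X_S over the C(6, 4) = 15 subsets S of size 4, where X_S = 1 if the K_4 on S is monochromatic.
For a fixed S, the K_4 on S has C(4, 2) = 6 edges. P[all 6 edges red] = (1/2)^6, and likewise for blue, so P[monochromatic] = 2·(1/2)^6 = 2^{1 − 6} = 1/32.
Summing: E[X] = C(6, 4) · 2^{1 − 6} = 15 · 1/32 = 15/32.
Numerically: E[X] ≈ 0.468750.

E[X] = C(6,4)·2^(1−C(4,2)) = 15/32 ≈ 0.468750.


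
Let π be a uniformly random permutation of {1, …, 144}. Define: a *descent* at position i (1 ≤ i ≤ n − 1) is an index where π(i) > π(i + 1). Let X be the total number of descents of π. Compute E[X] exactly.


Write X = Σ X_I over i = 1, …, 143, with X_I the indicator of one descent.
There are 143 indicators.
For each fixed i, the pair (π(i), π(i+1)) is a uniformly random ordered pair of distinct values from {1, …, 144}; by symmetry P[π(i) > π(i+1)] = 1/2.
By linearity: E[X] = 143 · (1/2) = (144 − 1) · (1/2) = 143/2 ≈ 71.50000.

E[X] = 143/2 = 71.50000.


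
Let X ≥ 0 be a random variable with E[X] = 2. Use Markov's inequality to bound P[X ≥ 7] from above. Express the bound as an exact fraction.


μ = E[X] = 2, a = 7.
Markov: P[X ≥ 7] ≤ μ/a = (2)/7 = 2/7.
Numerically: ≈ 0.2857.
(Since a = 7 > μ = 2.0000, the bound 2/7 is < 1 and informative.)

P[X ≥ 7] ≤ 2/7 ≈ 0.2857.


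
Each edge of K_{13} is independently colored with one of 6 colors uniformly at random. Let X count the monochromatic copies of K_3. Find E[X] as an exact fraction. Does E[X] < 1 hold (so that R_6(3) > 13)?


E[X] = C(13, 3) · 6^{1 − 3} = 286 · 6^{−2} = 286/36.
As a reduced fraction: E[X] = 143/18 ≈ 7.944.
Is E[X] < 1? NO.
Since E[X] ≥ 1, the first-moment bound is inconclusive at n = 13; it does NOT by itself certify R_6(3) > 13.

E[X] = 143/18 ≈ 7.944; E[X] ≥ 1; first-moment method inconclusive here.


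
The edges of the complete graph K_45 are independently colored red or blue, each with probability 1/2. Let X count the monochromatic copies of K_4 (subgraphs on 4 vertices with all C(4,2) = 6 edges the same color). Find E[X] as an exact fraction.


Let X = Σ_S X_S over the C(45, 4) = 148995 subsets S of size 4, where X_S = 1 if the K_4 on S is monochromatic.
For a fixed S, the K_4 on S has C(4, 2) = 6 edges. P[all 6 edges red] = (1/2)^6, and likewise for blue, so P[monochromatic] = 2·(1/2)^6 = 2^{1 − 6} = 1/32.
By linearity: E[X] = C(45, 4) · 2^{1 − 6} = 148995 · 1/32 = 148995/32.
Numerically: E[X] ≈ 4656.094.

E[X] = C(45,4)·2^(1−C(4,2)) = 148995/32 ≈ 4656.094.


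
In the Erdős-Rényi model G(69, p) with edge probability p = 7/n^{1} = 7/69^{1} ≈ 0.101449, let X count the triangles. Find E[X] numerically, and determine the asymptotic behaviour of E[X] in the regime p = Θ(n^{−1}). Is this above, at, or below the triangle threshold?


Number of potential triangles: C(69, 3) = 52394.
Each occurs with probability p³ ≈ (0.101449)³ ≈ 1.04411142e-03.
By linearity: E[X] = C(69, 3)·p³ ≈ 52394 · 1.04411142e-03 ≈ 54.705174.
Here α = 1, so p = 7/n is exactly at the triangle threshold p ~ 1/n. Asymptotically E[X] → c³/6 = 7³/6 = 343/6 ≈ 57.166667, a bounded constant. In this regime the triangle count is asymptotically Poisson(c³/6).

E[X] ≈ 54.705174; in regime p = Θ(1/n^{1}) E[X] stays bounded (at the triangle threshold p ~ 1/n).


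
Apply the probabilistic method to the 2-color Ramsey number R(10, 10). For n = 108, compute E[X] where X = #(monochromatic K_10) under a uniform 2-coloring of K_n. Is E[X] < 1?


E[X] = C(108, 10) · 2^{1 − 45} = 38722819230810 · 2^{−44} = 38722819230810/17592186044416.
As a reduced fraction: E[X] = 19361409615405/8796093022208 ≈ 2.2011.
Is E[X] < 1? NO.
Since E[X] ≥ 1, the first-moment bound is inconclusive at n = 108; it does NOT by itself certify R(10, 10) > 108.

E[X] = 19361409615405/8796093022208 ≈ 2.2011; E[X] ≥ 1; first-moment method inconclusive here.
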